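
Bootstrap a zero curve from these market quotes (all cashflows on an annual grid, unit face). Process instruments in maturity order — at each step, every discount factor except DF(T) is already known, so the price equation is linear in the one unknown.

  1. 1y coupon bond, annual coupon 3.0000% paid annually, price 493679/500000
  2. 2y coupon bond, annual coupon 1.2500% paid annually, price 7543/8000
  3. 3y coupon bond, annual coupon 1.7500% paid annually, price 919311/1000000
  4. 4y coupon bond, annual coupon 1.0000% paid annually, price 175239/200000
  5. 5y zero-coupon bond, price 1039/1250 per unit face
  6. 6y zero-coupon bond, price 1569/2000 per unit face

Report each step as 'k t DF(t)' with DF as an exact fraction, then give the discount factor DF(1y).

step 1 [1y] bond c/1=3/100: DF=(493679/500000 − 3/100·(0))/(1+3/100) = 4793/5000 ≈ 0.958600
step 2 [2y] bond c/1=1/80: DF=(7543/8000 − 1/80·(0.958600))/(1+1/80) = 4597/5000 ≈ 0.919400
step 3 [3y] bond c/1=7/400: DF=(919311/1000000 − 7/400·(0.958600+0.919400))/(1+7/400) = 1089/1250 ≈ 0.871200
step 4 [4y] bond c/1=1/100: DF=(175239/200000 − 1/100·(0.958600+0.919400+0.871200))/(1+1/100) = 8403/10000 ≈ 0.840300
step 5 [5y] zero: DF = P = 1039/1250 ≈ 0.831200
step 6 [6y] zero: DF = P = 1569/2000 ≈ 0.784500

1 1 4793/5000
2 2 4597/5000
3 3 1089/1250
4 4 8403/10000
5 5 1039/1250
6 6 1569/2000
DF(1y) = 4793/5000 ≈ 0.958600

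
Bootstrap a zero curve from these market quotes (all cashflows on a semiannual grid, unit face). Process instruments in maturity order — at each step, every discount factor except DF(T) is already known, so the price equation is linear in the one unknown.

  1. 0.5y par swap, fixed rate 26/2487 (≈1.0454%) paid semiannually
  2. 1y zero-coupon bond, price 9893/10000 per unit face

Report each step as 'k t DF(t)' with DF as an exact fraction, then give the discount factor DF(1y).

1 1/2 2487/2500
2 1 9893/10000
DF(1y) = 9893/10000 ≈ 0.989300

step 1 [0.5y] swap r/2=13/2487: DF=(1 − 13/2487·(0))/(1+13/2487) = 2487/2500 ≈ 0.994800
step 2 [1y] zero: DF = P = 9893/10000 ≈ 0.989300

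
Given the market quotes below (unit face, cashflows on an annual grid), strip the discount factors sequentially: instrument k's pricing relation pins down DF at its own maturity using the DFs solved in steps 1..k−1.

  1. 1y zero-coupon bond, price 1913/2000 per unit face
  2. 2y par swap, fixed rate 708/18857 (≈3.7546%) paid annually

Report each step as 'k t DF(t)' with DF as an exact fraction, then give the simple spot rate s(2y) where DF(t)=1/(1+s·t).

step 1 [1y] zero: DF = P = 1913/2000 ≈ 0.956500
step 2 [2y] swap r/1=708/18857: DF=(1 − 708/18857·(0.956500))/(1+708/18857) = 2323/2500 ≈ 0.929200

1 1 1913/2000
2 2 2323/2500
s(2y) = (1/(2323/2500) − 1)/(2) = 177/4646 ≈ 3.8097%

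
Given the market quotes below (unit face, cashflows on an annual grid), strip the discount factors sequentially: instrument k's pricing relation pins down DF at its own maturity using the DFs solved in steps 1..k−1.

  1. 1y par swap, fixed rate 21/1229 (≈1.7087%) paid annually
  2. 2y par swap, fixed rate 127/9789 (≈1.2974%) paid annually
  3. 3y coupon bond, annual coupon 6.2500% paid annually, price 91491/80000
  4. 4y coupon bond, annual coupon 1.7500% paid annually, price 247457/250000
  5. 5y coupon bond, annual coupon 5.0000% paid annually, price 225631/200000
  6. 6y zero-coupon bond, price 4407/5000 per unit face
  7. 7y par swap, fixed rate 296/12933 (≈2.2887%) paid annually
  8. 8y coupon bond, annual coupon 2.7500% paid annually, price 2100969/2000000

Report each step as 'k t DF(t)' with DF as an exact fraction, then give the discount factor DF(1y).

1 1 1229/1250
2 2 4873/5000
3 3 2403/2500
4 4 4613/5000
5 5 1783/2000
6 6 4407/5000
7 7 213/250
8 8 8493/10000
DF(1y) = 1229/1250 ≈ 0.983200

step 1 [1y] swap r/1=21/1229: DF=(1 − 21/1229·(0))/(1+21/1229) = 1229/1250 ≈ 0.983200
step 2 [2y] swap r/1=127/9789: DF=(1 − 127/9789·(0.983200))/(1+127/9789) = 4873/5000 ≈ 0.974600
step 3 [3y] bond c/1=1/16: DF=(91491/80000 − 1/16·(0.983200+0.974600))/(1+1/16) = 2403/2500 ≈ 0.961200
step 4 [4y] bond c/1=7/400: DF=(247457/250000 − 7/400·(0.983200+0.974600+0.961200))/(1+7/400) = 4613/5000 ≈ 0.922600
step 5 [5y] bond c/1=1/20: DF=(225631/200000 − 1/20·(0.983200+0.974600+0.961200+0.922600))/(1+1/20) = 1783/2000 ≈ 0.891500
step 6 [6y] zero: DF = P = 4407/5000 ≈ 0.881400
step 7 [7y] swap r/1=296/12933: DF=(1 − 296/12933·(0.983200+0.974600+0.961200+0.922600+0.891500+0.881400))/(1+296/12933) = 213/250 ≈ 0.852000
step 8 [8y] bond c/1=11/400: DF=(2100969/2000000 − 11/400·(0.983200+0.974600+0.961200+0.922600+0.891500+0.881400+0.852000))/(1+11/400) = 8493/10000 ≈ 0.849300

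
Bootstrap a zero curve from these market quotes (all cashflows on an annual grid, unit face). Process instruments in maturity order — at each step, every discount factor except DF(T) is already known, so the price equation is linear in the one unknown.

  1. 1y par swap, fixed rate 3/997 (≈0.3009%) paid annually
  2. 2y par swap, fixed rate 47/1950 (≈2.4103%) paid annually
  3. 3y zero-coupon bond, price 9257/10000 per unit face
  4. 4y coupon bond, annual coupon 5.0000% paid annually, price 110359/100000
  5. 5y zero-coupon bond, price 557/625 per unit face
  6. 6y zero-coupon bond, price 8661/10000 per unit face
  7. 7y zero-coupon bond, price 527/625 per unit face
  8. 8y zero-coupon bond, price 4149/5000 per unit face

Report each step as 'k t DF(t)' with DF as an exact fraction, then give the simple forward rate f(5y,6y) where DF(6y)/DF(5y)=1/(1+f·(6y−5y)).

1 1 997/1000
2 2 953/1000
3 3 9257/10000
4 4 9141/10000
5 5 557/625
6 6 8661/10000
7 7 527/625
8 8 4149/5000
f(5y,6y) = ((557/625)/(8661/10000) − 1)/(1) = 251/8661 ≈ 2.8980%

step 1 [1y] swap r/1=3/997: DF=(1 − 3/997·(0))/(1+3/997) = 997/1000 ≈ 0.997000
step 2 [2y] swap r/1=47/1950: DF=(1 − 47/1950·(0.997000))/(1+47/1950) = 953/1000 ≈ 0.953000
step 3 [3y] zero: DF = P = 9257/10000 ≈ 0.925700
step 4 [4y] bond c/1=1/20: DF=(110359/100000 − 1/20·(0.997000+0.953000+0.925700))/(1+1/20) = 9141/10000 ≈ 0.914100
step 5 [5y] zero: DF = P = 557/625 ≈ 0.891200
step 6 [6y] zero: DF = P = 8661/10000 ≈ 0.866100
step 7 [7y] zero: DF = P = 527/625 ≈ 0.843200
step 8 [8y] zero: DF = P = 4149/5000 ≈ 0.829800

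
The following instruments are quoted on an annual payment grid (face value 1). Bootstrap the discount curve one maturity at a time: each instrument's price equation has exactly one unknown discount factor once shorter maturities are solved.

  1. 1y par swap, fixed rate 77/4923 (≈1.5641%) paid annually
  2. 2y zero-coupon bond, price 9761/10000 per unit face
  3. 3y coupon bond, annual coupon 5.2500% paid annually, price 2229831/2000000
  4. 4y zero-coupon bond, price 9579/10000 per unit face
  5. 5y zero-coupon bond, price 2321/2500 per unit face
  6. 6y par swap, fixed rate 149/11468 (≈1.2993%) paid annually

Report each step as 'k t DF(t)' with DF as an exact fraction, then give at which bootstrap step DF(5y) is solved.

step 1 [1y] swap r/1=77/4923: DF=(1 − 77/4923·(0))/(1+77/4923) = 4923/5000 ≈ 0.984600
step 2 [2y] zero: DF = P = 9761/10000 ≈ 0.976100
step 3 [3y] bond c/1=21/400: DF=(2229831/2000000 − 21/400·(0.984600+0.976100))/(1+21/400) = 1923/2000 ≈ 0.961500
step 4 [4y] zero: DF = P = 9579/10000 ≈ 0.957900
step 5 [5y] zero: DF = P = 2321/2500 ≈ 0.928400
step 6 [6y] swap r/1=149/11468: DF=(1 − 149/11468·(0.984600+0.976100+0.961500+0.957900+0.928400))/(1+149/11468) = 1851/2000 ≈ 0.925500

1 1 4923/5000
2 2 9761/10000
3 3 1923/2000
4 4 9579/10000
5 5 2321/2500
6 6 1851/2000
DF(5y) is solved at step 5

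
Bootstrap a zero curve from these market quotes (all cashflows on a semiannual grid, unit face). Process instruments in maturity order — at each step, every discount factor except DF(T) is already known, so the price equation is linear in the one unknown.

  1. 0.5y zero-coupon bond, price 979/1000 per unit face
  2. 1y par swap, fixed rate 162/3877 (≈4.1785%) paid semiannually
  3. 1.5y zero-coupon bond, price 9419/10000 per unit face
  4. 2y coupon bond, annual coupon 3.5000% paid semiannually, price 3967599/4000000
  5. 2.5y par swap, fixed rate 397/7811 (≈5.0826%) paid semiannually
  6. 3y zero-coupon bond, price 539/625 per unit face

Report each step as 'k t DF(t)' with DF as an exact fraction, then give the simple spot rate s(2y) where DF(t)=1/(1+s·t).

step 1 [0.5y] zero: DF = P = 979/1000 ≈ 0.979000
step 2 [1y] swap r/2=81/3877: DF=(1 − 81/3877·(0.979000))/(1+81/3877) = 1919/2000 ≈ 0.959500
step 3 [1.5y] zero: DF = P = 9419/10000 ≈ 0.941900
step 4 [2y] bond c/2=7/400: DF=(3967599/4000000 − 7/400·(0.979000+0.959500+0.941900))/(1+7/400) = 9253/10000 ≈ 0.925300
step 5 [2.5y] swap r/2=397/15622: DF=(1 − 397/15622·(0.979000+0.959500+0.941900+0.925300))/(1+397/15622) = 8809/10000 ≈ 0.880900
step 6 [3y] zero: DF = P = 539/625 ≈ 0.862400

1 1/2 979/1000
2 1 1919/2000
3 3/2 9419/10000
4 2 9253/10000
5 5/2 8809/10000
6 3 539/625
s(2y) = (1/(9253/10000) − 1)/(2) = 747/18506 ≈ 4.0365%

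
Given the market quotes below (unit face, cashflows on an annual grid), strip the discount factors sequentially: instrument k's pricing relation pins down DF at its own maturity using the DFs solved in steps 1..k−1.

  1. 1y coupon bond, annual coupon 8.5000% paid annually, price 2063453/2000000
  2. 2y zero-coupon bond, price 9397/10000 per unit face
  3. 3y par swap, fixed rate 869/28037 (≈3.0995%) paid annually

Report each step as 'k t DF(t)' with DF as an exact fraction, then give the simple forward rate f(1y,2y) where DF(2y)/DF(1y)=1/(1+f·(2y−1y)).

step 1 [1y] bond c/1=17/200: DF=(2063453/2000000 − 17/200·(0))/(1+17/200) = 9509/10000 ≈ 0.950900
step 2 [2y] zero: DF = P = 9397/10000 ≈ 0.939700
step 3 [3y] swap r/1=869/28037: DF=(1 − 869/28037·(0.950900+0.939700))/(1+869/28037) = 9131/10000 ≈ 0.913100

1 1 9509/10000
2 2 9397/10000
3 3 9131/10000
f(1y,2y) = ((9509/10000)/(9397/10000) − 1)/(1) = 112/9397 ≈ 1.1919%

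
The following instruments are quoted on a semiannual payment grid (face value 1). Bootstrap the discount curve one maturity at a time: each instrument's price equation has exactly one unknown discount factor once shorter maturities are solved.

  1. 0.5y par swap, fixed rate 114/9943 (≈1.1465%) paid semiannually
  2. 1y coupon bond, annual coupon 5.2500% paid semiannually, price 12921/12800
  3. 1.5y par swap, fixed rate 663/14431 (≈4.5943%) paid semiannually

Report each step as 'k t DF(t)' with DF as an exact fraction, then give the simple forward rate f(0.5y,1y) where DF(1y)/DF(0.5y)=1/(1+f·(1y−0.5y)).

1 1/2 9943/10000
2 1 4791/5000
3 3/2 9337/10000
f(0.5y,1y) = ((9943/10000)/(4791/5000) − 1)/(1/2) = 361/4791 ≈ 7.5350%

step 1 [0.5y] swap r/2=57/9943: DF=(1 − 57/9943·(0))/(1+57/9943) = 9943/10000 ≈ 0.994300
step 2 [1y] bond c/2=21/800: DF=(12921/12800 − 21/800·(0.994300))/(1+21/800) = 4791/5000 ≈ 0.958200
step 3 [1.5y] swap r/2=663/28862: DF=(1 − 663/28862·(0.994300+0.958200))/(1+663/28862) = 9337/10000 ≈ 0.933700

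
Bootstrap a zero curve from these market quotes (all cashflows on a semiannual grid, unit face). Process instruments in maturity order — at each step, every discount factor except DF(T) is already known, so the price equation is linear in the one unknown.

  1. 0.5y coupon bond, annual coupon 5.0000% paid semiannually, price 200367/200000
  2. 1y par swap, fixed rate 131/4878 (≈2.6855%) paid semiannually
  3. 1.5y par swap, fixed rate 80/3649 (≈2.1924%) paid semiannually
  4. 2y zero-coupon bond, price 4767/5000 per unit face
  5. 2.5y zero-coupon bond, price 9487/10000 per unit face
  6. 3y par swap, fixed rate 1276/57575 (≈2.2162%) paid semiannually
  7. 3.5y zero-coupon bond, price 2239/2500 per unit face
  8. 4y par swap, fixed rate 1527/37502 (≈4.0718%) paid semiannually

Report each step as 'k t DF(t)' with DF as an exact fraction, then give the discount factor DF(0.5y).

step 1 [0.5y] bond c/2=1/40: DF=(200367/200000 − 1/40·(0))/(1+1/40) = 4887/5000 ≈ 0.977400
step 2 [1y] swap r/2=131/9756: DF=(1 − 131/9756·(0.977400))/(1+131/9756) = 4869/5000 ≈ 0.973800
step 3 [1.5y] swap r/2=40/3649: DF=(1 − 40/3649·(0.977400+0.973800))/(1+40/3649) = 121/125 ≈ 0.968000
step 4 [2y] zero: DF = P = 4767/5000 ≈ 0.953400
step 5 [2.5y] zero: DF = P = 9487/10000 ≈ 0.948700
step 6 [3y] swap r/2=638/57575: DF=(1 − 638/57575·(0.977400+0.973800+0.968000+0.953400+0.948700))/(1+638/57575) = 4681/5000 ≈ 0.936200
step 7 [3.5y] zero: DF = P = 2239/2500 ≈ 0.895600
step 8 [4y] swap r/2=1527/75004: DF=(1 − 1527/75004·(0.977400+0.973800+0.968000+0.953400+0.948700+0.936200+0.895600))/(1+1527/75004) = 8473/10000 ≈ 0.847300

1 1/2 4887/5000
2 1 4869/5000
3 3/2 121/125
4 2 4767/5000
5 5/2 9487/10000
6 3 4681/5000
7 7/2 2239/2500
8 4 8473/10000
DF(0.5y) = 4887/5000 ≈ 0.977400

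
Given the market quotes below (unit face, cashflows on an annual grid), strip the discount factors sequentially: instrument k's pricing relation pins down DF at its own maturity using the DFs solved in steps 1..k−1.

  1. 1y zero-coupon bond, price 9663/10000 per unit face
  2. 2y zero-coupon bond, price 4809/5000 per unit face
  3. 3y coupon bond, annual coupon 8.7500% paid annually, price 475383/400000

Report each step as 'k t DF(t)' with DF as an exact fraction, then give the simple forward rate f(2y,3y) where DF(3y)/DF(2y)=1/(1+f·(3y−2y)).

1 1 9663/10000
2 2 4809/5000
3 3 9377/10000
f(2y,3y) = ((4809/5000)/(9377/10000) − 1)/(1) = 241/9377 ≈ 2.5701%

step 1 [1y] zero: DF = P = 9663/10000 ≈ 0.966300
step 2 [2y] zero: DF = P = 4809/5000 ≈ 0.961800
step 3 [3y] bond c/1=7/80: DF=(475383/400000 − 7/80·(0.966300+0.961800))/(1+7/80) = 9377/10000 ≈ 0.937700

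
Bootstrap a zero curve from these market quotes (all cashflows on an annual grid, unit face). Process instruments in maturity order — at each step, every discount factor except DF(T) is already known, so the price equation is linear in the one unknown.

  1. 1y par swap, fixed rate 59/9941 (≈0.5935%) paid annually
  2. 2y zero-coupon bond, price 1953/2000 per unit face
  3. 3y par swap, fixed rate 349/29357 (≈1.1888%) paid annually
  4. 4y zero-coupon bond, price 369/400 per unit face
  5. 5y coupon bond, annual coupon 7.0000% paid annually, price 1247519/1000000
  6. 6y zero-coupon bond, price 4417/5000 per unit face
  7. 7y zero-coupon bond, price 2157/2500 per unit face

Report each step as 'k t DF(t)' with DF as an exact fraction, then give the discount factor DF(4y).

step 1 [1y] swap r/1=59/9941: DF=(1 − 59/9941·(0))/(1+59/9941) = 9941/10000 ≈ 0.994100
step 2 [2y] zero: DF = P = 1953/2000 ≈ 0.976500
step 3 [3y] swap r/1=349/29357: DF=(1 − 349/29357·(0.994100+0.976500))/(1+349/29357) = 9651/10000 ≈ 0.965100
step 4 [4y] zero: DF = P = 369/400 ≈ 0.922500
step 5 [5y] bond c/1=7/100: DF=(1247519/1000000 − 7/100·(0.994100+0.976500+0.965100+0.922500))/(1+7/100) = 1827/2000 ≈ 0.913500
step 6 [6y] zero: DF = P = 4417/5000 ≈ 0.883400
step 7 [7y] zero: DF = P = 2157/2500 ≈ 0.862800

1 1 9941/10000
2 2 1953/2000
3 3 9651/10000
4 4 369/400
5 5 1827/2000
6 6 4417/5000
7 7 2157/2500
DF(4y) = 369/400 ≈ 0.922500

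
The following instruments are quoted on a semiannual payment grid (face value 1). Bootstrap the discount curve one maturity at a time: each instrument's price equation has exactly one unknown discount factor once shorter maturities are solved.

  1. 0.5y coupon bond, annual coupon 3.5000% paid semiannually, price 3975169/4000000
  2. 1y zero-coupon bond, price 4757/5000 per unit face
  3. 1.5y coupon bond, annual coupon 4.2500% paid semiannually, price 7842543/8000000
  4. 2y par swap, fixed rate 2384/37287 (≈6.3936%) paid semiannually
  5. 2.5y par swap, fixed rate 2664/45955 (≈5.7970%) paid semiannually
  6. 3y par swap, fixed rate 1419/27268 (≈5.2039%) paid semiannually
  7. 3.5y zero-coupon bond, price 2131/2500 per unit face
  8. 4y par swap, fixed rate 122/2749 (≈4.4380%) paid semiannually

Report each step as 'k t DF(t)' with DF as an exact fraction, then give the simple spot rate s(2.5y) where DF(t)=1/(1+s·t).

1 1/2 9767/10000
2 1 4757/5000
3 3/2 4599/5000
4 2 1101/1250
5 5/2 2167/2500
6 3 8581/10000
7 7/2 2131/2500
8 4 4207/5000
s(2.5y) = (1/(2167/2500) − 1)/(5/2) = 666/10835 ≈ 6.1467%

step 1 [0.5y] bond c/2=7/400: DF=(3975169/4000000 − 7/400·(0))/(1+7/400) = 9767/10000 ≈ 0.976700
step 2 [1y] zero: DF = P = 4757/5000 ≈ 0.951400
step 3 [1.5y] bond c/2=17/800: DF=(7842543/8000000 − 17/800·(0.976700+0.951400))/(1+17/800) = 4599/5000 ≈ 0.919800
step 4 [2y] swap r/2=1192/37287: DF=(1 − 1192/37287·(0.976700+0.951400+0.919800))/(1+1192/37287) = 1101/1250 ≈ 0.880800
step 5 [2.5y] swap r/2=1332/45955: DF=(1 − 1332/45955·(0.976700+0.951400+0.919800+0.880800))/(1+1332/45955) = 2167/2500 ≈ 0.866800
step 6 [3y] swap r/2=1419/54536: DF=(1 − 1419/54536·(0.976700+0.951400+0.919800+0.880800+0.866800))/(1+1419/54536) = 8581/10000 ≈ 0.858100
step 7 [3.5y] zero: DF = P = 2131/2500 ≈ 0.852400
step 8 [4y] swap r/2=61/2749: DF=(1 − 61/2749·(0.976700+0.951400+0.919800+0.880800+0.866800+0.858100+0.852400))/(1+61/2749) = 4207/5000 ≈ 0.841400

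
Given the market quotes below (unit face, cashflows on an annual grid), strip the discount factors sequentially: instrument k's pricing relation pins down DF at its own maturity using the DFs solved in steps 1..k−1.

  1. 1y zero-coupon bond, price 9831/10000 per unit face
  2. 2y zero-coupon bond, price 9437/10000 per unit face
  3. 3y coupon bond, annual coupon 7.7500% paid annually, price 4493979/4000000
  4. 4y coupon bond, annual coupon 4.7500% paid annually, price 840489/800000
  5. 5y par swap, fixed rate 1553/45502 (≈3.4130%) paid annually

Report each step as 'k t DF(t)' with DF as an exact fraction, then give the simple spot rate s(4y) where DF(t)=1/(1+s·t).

1 1 9831/10000
2 2 9437/10000
3 3 9041/10000
4 4 4373/5000
5 5 8447/10000
s(4y) = (1/(4373/5000) − 1)/(4) = 627/17492 ≈ 3.5845%

step 1 [1y] zero: DF = P = 9831/10000 ≈ 0.983100
step 2 [2y] zero: DF = P = 9437/10000 ≈ 0.943700
step 3 [3y] bond c/1=31/400: DF=(4493979/4000000 − 31/400·(0.983100+0.943700))/(1+31/400) = 9041/10000 ≈ 0.904100
step 4 [4y] bond c/1=19/400: DF=(840489/800000 − 19/400·(0.983100+0.943700+0.904100))/(1+19/400) = 4373/5000 ≈ 0.874600
step 5 [5y] swap r/1=1553/45502: DF=(1 − 1553/45502·(0.983100+0.943700+0.904100+0.874600))/(1+1553/45502) = 8447/10000 ≈ 0.844700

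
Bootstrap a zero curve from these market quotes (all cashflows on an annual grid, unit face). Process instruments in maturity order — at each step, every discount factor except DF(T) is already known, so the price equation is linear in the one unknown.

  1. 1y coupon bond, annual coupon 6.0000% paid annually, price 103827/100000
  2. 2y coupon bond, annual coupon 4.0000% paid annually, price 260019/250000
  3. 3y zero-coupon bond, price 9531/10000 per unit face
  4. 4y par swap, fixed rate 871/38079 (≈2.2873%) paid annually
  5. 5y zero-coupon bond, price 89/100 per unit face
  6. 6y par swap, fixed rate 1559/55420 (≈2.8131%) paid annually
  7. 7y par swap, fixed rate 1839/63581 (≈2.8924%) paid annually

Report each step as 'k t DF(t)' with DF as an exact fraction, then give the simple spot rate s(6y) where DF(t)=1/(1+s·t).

1 1 1959/2000
2 2 1203/1250
3 3 9531/10000
4 4 9129/10000
5 5 89/100
6 6 8441/10000
7 7 8161/10000
s(6y) = (1/(8441/10000) − 1)/(6) = 1559/50646 ≈ 3.0782%

step 1 [1y] bond c/1=3/50: DF=(103827/100000 − 3/50·(0))/(1+3/50) = 1959/2000 ≈ 0.979500
step 2 [2y] bond c/1=1/25: DF=(260019/250000 − 1/25·(0.979500))/(1+1/25) = 1203/1250 ≈ 0.962400
step 3 [3y] zero: DF = P = 9531/10000 ≈ 0.953100
step 4 [4y] swap r/1=871/38079: DF=(1 − 871/38079·(0.979500+0.962400+0.953100))/(1+871/38079) = 9129/10000 ≈ 0.912900
step 5 [5y] zero: DF = P = 89/100 ≈ 0.890000
step 6 [6y] swap r/1=1559/55420: DF=(1 − 1559/55420·(0.979500+0.962400+0.953100+0.912900+0.890000))/(1+1559/55420) = 8441/10000 ≈ 0.844100
step 7 [7y] swap r/1=1839/63581: DF=(1 − 1839/63581·(0.979500+0.962400+0.953100+0.912900+0.890000+0.844100))/(1+1839/63581) = 8161/10000 ≈ 0.816100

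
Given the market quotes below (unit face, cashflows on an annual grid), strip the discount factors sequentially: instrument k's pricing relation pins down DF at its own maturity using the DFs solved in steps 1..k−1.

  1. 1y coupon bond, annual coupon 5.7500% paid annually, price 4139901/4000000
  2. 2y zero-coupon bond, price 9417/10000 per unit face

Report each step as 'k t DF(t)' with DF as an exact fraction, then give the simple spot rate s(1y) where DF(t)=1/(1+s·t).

step 1 [1y] bond c/1=23/400: DF=(4139901/4000000 − 23/400·(0))/(1+23/400) = 9787/10000 ≈ 0.978700
step 2 [2y] zero: DF = P = 9417/10000 ≈ 0.941700

1 1 9787/10000
2 2 9417/10000
s(1y) = (1/(9787/10000) − 1)/(1) = 213/9787 ≈ 2.1764%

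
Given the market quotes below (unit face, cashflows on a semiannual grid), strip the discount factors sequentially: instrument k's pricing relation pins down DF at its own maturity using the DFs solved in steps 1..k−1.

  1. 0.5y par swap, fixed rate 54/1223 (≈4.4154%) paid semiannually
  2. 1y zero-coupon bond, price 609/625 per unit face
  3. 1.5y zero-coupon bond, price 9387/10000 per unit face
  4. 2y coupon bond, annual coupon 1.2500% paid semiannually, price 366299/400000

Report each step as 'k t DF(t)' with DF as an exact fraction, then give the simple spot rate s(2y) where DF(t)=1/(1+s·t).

1 1/2 1223/1250
2 1 609/625
3 3/2 9387/10000
4 2 8921/10000
s(2y) = (1/(8921/10000) − 1)/(2) = 1079/17842 ≈ 6.0475%

step 1 [0.5y] swap r/2=27/1223: DF=(1 − 27/1223·(0))/(1+27/1223) = 1223/1250 ≈ 0.978400
step 2 [1y] zero: DF = P = 609/625 ≈ 0.974400
step 3 [1.5y] zero: DF = P = 9387/10000 ≈ 0.938700
step 4 [2y] bond c/2=1/160: DF=(366299/400000 − 1/160·(0.978400+0.974400+0.938700))/(1+1/160) = 8921/10000 ≈ 0.892100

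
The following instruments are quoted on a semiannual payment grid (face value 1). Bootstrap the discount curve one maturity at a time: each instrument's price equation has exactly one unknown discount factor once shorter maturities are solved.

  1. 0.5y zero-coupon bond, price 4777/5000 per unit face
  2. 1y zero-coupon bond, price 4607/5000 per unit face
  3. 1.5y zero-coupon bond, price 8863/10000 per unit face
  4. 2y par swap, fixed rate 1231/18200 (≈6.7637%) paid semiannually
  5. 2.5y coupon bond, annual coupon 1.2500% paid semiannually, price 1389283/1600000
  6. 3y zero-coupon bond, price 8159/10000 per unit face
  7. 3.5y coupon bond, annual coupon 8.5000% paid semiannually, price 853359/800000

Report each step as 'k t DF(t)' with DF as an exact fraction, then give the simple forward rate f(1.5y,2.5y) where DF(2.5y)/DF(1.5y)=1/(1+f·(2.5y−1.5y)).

1 1/2 4777/5000
2 1 4607/5000
3 3/2 8863/10000
4 2 8769/10000
5 5/2 8403/10000
6 3 8159/10000
7 7/2 8073/10000
f(1.5y,2.5y) = ((8863/10000)/(8403/10000) − 1)/(1) = 460/8403 ≈ 5.4742%

step 1 [0.5y] zero: DF = P = 4777/5000 ≈ 0.955400
step 2 [1y] zero: DF = P = 4607/5000 ≈ 0.921400
step 3 [1.5y] zero: DF = P = 8863/10000 ≈ 0.886300
step 4 [2y] swap r/2=1231/36400: DF=(1 − 1231/36400·(0.955400+0.921400+0.886300))/(1+1231/36400) = 8769/10000 ≈ 0.876900
step 5 [2.5y] bond c/2=1/160: DF=(1389283/1600000 − 1/160·(0.955400+0.921400+0.886300+0.876900))/(1+1/160) = 8403/10000 ≈ 0.840300
step 6 [3y] zero: DF = P = 8159/10000 ≈ 0.815900
step 7 [3.5y] bond c/2=17/400: DF=(853359/800000 − 17/400·(0.955400+0.921400+0.886300+0.876900+0.840300+0.815900))/(1+17/400) = 8073/10000 ≈ 0.807300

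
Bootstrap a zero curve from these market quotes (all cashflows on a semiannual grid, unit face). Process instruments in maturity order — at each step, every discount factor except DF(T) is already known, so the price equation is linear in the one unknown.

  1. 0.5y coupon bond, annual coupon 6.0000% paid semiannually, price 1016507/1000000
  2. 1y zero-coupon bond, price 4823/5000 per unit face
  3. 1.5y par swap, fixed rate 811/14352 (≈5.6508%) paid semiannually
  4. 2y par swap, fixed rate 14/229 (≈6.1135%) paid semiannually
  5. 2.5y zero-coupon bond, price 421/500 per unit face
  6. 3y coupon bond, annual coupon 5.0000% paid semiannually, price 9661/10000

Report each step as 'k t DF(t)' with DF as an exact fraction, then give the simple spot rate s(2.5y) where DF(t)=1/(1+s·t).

step 1 [0.5y] bond c/2=3/100: DF=(1016507/1000000 − 3/100·(0))/(1+3/100) = 9869/10000 ≈ 0.986900
step 2 [1y] zero: DF = P = 4823/5000 ≈ 0.964600
step 3 [1.5y] swap r/2=811/28704: DF=(1 − 811/28704·(0.986900+0.964600))/(1+811/28704) = 9189/10000 ≈ 0.918900
step 4 [2y] swap r/2=7/229: DF=(1 − 7/229·(0.986900+0.964600+0.918900))/(1+7/229) = 2213/2500 ≈ 0.885200
step 5 [2.5y] zero: DF = P = 421/500 ≈ 0.842000
step 6 [3y] bond c/2=1/40: DF=(9661/10000 − 1/40·(0.986900+0.964600+0.918900+0.885200+0.842000))/(1+1/40) = 519/625 ≈ 0.830400

1 1/2 9869/10000
2 1 4823/5000
3 3/2 9189/10000
4 2 2213/2500
5 5/2 421/500
6 3 519/625
s(2.5y) = (1/(421/500) − 1)/(5/2) = 158/2105 ≈ 7.5059%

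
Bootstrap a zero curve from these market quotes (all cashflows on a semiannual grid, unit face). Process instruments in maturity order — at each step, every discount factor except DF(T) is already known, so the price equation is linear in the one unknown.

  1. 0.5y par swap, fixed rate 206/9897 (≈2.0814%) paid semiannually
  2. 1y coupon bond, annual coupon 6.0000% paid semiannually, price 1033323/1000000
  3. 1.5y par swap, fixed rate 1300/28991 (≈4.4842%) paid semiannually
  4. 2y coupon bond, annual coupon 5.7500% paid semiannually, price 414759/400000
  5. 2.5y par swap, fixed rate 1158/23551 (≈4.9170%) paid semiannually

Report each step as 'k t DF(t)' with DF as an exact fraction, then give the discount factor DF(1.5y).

1 1/2 9897/10000
2 1 609/625
3 3/2 187/200
4 2 9269/10000
5 5/2 4421/5000
DF(1.5y) = 187/200 ≈ 0.935000

step 1 [0.5y] swap r/2=103/9897: DF=(1 − 103/9897·(0))/(1+103/9897) = 9897/10000 ≈ 0.989700
step 2 [1y] bond c/2=3/100: DF=(1033323/1000000 − 3/100·(0.989700))/(1+3/100) = 609/625 ≈ 0.974400
step 3 [1.5y] swap r/2=650/28991: DF=(1 − 650/28991·(0.989700+0.974400))/(1+650/28991) = 187/200 ≈ 0.935000
step 4 [2y] bond c/2=23/800: DF=(414759/400000 − 23/800·(0.989700+0.974400+0.935000))/(1+23/800) = 9269/10000 ≈ 0.926900
step 5 [2.5y] swap r/2=579/23551: DF=(1 − 579/23551·(0.989700+0.974400+0.935000+0.926900))/(1+579/23551) = 4421/5000 ≈ 0.884200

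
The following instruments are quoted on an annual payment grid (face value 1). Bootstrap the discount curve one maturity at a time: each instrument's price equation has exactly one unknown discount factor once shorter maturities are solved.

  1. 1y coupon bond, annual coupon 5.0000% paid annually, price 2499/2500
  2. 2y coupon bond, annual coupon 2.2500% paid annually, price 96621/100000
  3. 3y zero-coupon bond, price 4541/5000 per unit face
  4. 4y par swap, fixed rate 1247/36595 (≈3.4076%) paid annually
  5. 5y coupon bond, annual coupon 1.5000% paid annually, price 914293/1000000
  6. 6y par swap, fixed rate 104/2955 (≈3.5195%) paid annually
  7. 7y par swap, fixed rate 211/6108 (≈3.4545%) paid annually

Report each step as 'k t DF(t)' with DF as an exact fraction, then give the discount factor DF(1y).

1 1 119/125
2 2 231/250
3 3 4541/5000
4 4 8753/10000
5 5 8467/10000
6 6 508/625
7 7 789/1000
DF(1y) = 119/125 ≈ 0.952000

step 1 [1y] bond c/1=1/20: DF=(2499/2500 − 1/20·(0))/(1+1/20) = 119/125 ≈ 0.952000
step 2 [2y] bond c/1=9/400: DF=(96621/100000 − 9/400·(0.952000))/(1+9/400) = 231/250 ≈ 0.924000
step 3 [3y] zero: DF = P = 4541/5000 ≈ 0.908200
step 4 [4y] swap r/1=1247/36595: DF=(1 − 1247/36595·(0.952000+0.924000+0.908200))/(1+1247/36595) = 8753/10000 ≈ 0.875300
step 5 [5y] bond c/1=3/200: DF=(914293/1000000 − 3/200·(0.952000+0.924000+0.908200+0.875300))/(1+3/200) = 8467/10000 ≈ 0.846700
step 6 [6y] swap r/1=104/2955: DF=(1 − 104/2955·(0.952000+0.924000+0.908200+0.875300+0.846700))/(1+104/2955) = 508/625 ≈ 0.812800
step 7 [7y] swap r/1=211/6108: DF=(1 − 211/6108·(0.952000+0.924000+0.908200+0.875300+0.846700+0.812800))/(1+211/6108) = 789/1000 ≈ 0.789000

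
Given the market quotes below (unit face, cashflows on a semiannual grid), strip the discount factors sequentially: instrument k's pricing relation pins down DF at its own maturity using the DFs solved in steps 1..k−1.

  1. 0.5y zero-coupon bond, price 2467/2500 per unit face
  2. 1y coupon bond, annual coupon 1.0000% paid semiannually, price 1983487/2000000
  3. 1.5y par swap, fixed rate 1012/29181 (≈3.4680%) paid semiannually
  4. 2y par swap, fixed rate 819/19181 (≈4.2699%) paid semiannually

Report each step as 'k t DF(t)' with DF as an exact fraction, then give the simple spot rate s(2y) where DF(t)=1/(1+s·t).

1 1/2 2467/2500
2 1 9819/10000
3 3/2 4747/5000
4 2 9181/10000
s(2y) = (1/(9181/10000) − 1)/(2) = 819/18362 ≈ 4.4603%

step 1 [0.5y] zero: DF = P = 2467/2500 ≈ 0.986800
step 2 [1y] bond c/2=1/200: DF=(1983487/2000000 − 1/200·(0.986800))/(1+1/200) = 9819/10000 ≈ 0.981900
step 3 [1.5y] swap r/2=506/29181: DF=(1 − 506/29181·(0.986800+0.981900))/(1+506/29181) = 4747/5000 ≈ 0.949400
step 4 [2y] swap r/2=819/38362: DF=(1 − 819/38362·(0.986800+0.981900+0.949400))/(1+819/38362) = 9181/10000 ≈ 0.918100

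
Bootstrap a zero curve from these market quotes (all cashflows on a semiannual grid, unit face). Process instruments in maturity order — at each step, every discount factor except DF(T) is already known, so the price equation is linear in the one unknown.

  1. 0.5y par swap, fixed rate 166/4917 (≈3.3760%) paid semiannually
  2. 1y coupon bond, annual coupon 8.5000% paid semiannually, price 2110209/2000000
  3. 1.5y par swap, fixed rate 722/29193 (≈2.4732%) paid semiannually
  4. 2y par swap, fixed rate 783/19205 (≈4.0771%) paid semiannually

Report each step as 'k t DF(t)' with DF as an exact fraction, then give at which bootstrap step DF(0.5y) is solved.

step 1 [0.5y] swap r/2=83/4917: DF=(1 − 83/4917·(0))/(1+83/4917) = 4917/5000 ≈ 0.983400
step 2 [1y] bond c/2=17/400: DF=(2110209/2000000 − 17/400·(0.983400))/(1+17/400) = 243/250 ≈ 0.972000
step 3 [1.5y] swap r/2=361/29193: DF=(1 − 361/29193·(0.983400+0.972000))/(1+361/29193) = 9639/10000 ≈ 0.963900
step 4 [2y] swap r/2=783/38410: DF=(1 − 783/38410·(0.983400+0.972000+0.963900))/(1+783/38410) = 9217/10000 ≈ 0.921700

1 1/2 4917/5000
2 1 243/250
3 3/2 9639/10000
4 2 9217/10000
DF(0.5y) is solved at step 1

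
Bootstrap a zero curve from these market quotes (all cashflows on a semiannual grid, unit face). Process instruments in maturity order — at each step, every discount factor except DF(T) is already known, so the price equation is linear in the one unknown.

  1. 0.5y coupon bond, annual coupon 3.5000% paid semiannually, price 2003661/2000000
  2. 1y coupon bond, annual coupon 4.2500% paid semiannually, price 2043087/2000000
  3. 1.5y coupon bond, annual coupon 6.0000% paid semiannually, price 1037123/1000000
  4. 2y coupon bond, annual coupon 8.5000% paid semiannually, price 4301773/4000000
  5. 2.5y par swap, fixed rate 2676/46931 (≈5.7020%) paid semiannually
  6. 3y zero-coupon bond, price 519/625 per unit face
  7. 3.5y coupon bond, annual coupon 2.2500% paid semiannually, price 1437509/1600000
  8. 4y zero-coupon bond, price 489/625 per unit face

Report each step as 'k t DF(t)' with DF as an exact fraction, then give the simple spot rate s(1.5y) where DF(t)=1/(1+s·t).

step 1 [0.5y] bond c/2=7/400: DF=(2003661/2000000 − 7/400·(0))/(1+7/400) = 4923/5000 ≈ 0.984600
step 2 [1y] bond c/2=17/800: DF=(2043087/2000000 − 17/800·(0.984600))/(1+17/800) = 4899/5000 ≈ 0.979800
step 3 [1.5y] bond c/2=3/100: DF=(1037123/1000000 − 3/100·(0.984600+0.979800))/(1+3/100) = 9497/10000 ≈ 0.949700
step 4 [2y] bond c/2=17/400: DF=(4301773/4000000 − 17/400·(0.984600+0.979800+0.949700))/(1+17/400) = 1141/1250 ≈ 0.912800
step 5 [2.5y] swap r/2=1338/46931: DF=(1 − 1338/46931·(0.984600+0.979800+0.949700+0.912800))/(1+1338/46931) = 4331/5000 ≈ 0.866200
step 6 [3y] zero: DF = P = 519/625 ≈ 0.830400
step 7 [3.5y] bond c/2=9/800: DF=(1437509/1600000 − 9/800·(0.984600+0.979800+0.949700+0.912800+0.866200+0.830400))/(1+9/800) = 827/1000 ≈ 0.827000
step 8 [4y] zero: DF = P = 489/625 ≈ 0.782400

1 1/2 4923/5000
2 1 4899/5000
3 3/2 9497/10000
4 2 1141/1250
5 5/2 4331/5000
6 3 519/625
7 7/2 827/1000
8 4 489/625
s(1.5y) = (1/(9497/10000) − 1)/(3/2) = 1006/28491 ≈ 3.5309%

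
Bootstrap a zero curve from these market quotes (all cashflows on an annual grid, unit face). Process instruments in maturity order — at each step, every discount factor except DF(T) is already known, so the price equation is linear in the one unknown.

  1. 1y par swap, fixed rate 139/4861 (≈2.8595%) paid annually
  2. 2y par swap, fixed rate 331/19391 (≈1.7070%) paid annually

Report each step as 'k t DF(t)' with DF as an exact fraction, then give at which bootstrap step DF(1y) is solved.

step 1 [1y] swap r/1=139/4861: DF=(1 − 139/4861·(0))/(1+139/4861) = 4861/5000 ≈ 0.972200
step 2 [2y] swap r/1=331/19391: DF=(1 − 331/19391·(0.972200))/(1+331/19391) = 9669/10000 ≈ 0.966900

1 1 4861/5000
2 2 9669/10000
DF(1y) is solved at step 1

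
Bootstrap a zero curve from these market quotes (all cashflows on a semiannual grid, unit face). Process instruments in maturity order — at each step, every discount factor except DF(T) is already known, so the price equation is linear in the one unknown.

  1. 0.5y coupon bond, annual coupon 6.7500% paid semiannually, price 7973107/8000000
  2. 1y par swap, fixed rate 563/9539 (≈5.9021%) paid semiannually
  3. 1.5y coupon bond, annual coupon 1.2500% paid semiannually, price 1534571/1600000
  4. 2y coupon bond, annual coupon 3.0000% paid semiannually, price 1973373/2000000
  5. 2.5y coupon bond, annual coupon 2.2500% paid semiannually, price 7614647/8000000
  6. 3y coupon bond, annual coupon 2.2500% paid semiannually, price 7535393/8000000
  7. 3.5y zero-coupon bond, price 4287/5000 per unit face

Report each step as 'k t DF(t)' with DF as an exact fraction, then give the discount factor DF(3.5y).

step 1 [0.5y] bond c/2=27/800: DF=(7973107/8000000 − 27/800·(0))/(1+27/800) = 9641/10000 ≈ 0.964100
step 2 [1y] swap r/2=563/19078: DF=(1 − 563/19078·(0.964100))/(1+563/19078) = 9437/10000 ≈ 0.943700
step 3 [1.5y] bond c/2=1/160: DF=(1534571/1600000 − 1/160·(0.964100+0.943700))/(1+1/160) = 9413/10000 ≈ 0.941300
step 4 [2y] bond c/2=3/200: DF=(1973373/2000000 − 3/200·(0.964100+0.943700+0.941300))/(1+3/200) = 93/100 ≈ 0.930000
step 5 [2.5y] bond c/2=9/800: DF=(7614647/8000000 − 9/800·(0.964100+0.943700+0.941300+0.930000))/(1+9/800) = 562/625 ≈ 0.899200
step 6 [3y] bond c/2=9/800: DF=(7535393/8000000 − 9/800·(0.964100+0.943700+0.941300+0.930000+0.899200))/(1+9/800) = 4397/5000 ≈ 0.879400
step 7 [3.5y] zero: DF = P = 4287/5000 ≈ 0.857400

1 1/2 9641/10000
2 1 9437/10000
3 3/2 9413/10000
4 2 93/100
5 5/2 562/625
6 3 4397/5000
7 7/2 4287/5000
DF(3.5y) = 4287/5000 ≈ 0.857400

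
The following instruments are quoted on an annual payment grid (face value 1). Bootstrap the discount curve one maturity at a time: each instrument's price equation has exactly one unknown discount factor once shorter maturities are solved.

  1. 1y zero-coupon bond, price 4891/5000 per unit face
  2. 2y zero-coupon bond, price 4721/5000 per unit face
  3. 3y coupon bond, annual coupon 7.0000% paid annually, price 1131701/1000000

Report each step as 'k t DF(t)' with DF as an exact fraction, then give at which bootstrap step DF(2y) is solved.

step 1 [1y] zero: DF = P = 4891/5000 ≈ 0.978200
step 2 [2y] zero: DF = P = 4721/5000 ≈ 0.944200
step 3 [3y] bond c/1=7/100: DF=(1131701/1000000 − 7/100·(0.978200+0.944200))/(1+7/100) = 9319/10000 ≈ 0.931900

1 1 4891/5000
2 2 4721/5000
3 3 9319/10000
DF(2y) is solved at step 2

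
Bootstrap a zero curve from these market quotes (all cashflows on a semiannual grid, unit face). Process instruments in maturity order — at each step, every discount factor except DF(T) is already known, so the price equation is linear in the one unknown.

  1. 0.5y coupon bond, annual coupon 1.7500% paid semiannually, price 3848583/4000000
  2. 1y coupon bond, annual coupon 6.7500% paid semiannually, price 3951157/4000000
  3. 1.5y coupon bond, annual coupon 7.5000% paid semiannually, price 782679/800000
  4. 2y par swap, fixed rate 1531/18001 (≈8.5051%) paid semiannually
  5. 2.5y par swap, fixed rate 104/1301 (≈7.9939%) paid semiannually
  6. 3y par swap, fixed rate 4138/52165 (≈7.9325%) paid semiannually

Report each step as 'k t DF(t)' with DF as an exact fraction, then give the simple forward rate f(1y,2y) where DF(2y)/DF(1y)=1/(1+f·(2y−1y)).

1 1/2 4769/5000
2 1 2311/2500
3 3/2 8751/10000
4 2 8469/10000
5 5/2 1029/1250
6 3 7931/10000
f(1y,2y) = ((2311/2500)/(8469/10000) − 1)/(1) = 775/8469 ≈ 9.1510%

step 1 [0.5y] bond c/2=7/800: DF=(3848583/4000000 − 7/800·(0))/(1+7/800) = 4769/5000 ≈ 0.953800
step 2 [1y] bond c/2=27/800: DF=(3951157/4000000 − 27/800·(0.953800))/(1+27/800) = 2311/2500 ≈ 0.924400
step 3 [1.5y] bond c/2=3/80: DF=(782679/800000 − 3/80·(0.953800+0.924400))/(1+3/80) = 8751/10000 ≈ 0.875100
step 4 [2y] swap r/2=1531/36002: DF=(1 − 1531/36002·(0.953800+0.924400+0.875100))/(1+1531/36002) = 8469/10000 ≈ 0.846900
step 5 [2.5y] swap r/2=52/1301: DF=(1 − 52/1301·(0.953800+0.924400+0.875100+0.846900))/(1+52/1301) = 1029/1250 ≈ 0.823200
step 6 [3y] swap r/2=2069/52165: DF=(1 − 2069/52165·(0.953800+0.924400+0.875100+0.846900+0.823200))/(1+2069/52165) = 7931/10000 ≈ 0.793100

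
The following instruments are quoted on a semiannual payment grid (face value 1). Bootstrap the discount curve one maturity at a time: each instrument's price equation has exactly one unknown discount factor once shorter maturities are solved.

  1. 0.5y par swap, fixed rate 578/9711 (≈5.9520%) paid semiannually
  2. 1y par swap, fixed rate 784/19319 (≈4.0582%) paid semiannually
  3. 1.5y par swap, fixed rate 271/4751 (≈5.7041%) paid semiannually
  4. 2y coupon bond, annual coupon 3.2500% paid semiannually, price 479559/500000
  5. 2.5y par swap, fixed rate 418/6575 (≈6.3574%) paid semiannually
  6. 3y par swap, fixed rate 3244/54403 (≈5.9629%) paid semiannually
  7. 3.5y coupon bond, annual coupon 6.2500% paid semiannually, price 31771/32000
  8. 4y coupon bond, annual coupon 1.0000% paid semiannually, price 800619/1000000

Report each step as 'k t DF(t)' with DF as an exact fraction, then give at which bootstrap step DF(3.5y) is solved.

step 1 [0.5y] swap r/2=289/9711: DF=(1 − 289/9711·(0))/(1+289/9711) = 9711/10000 ≈ 0.971100
step 2 [1y] swap r/2=392/19319: DF=(1 − 392/19319·(0.971100))/(1+392/19319) = 1201/1250 ≈ 0.960800
step 3 [1.5y] swap r/2=271/9502: DF=(1 − 271/9502·(0.971100+0.960800))/(1+271/9502) = 9187/10000 ≈ 0.918700
step 4 [2y] bond c/2=13/800: DF=(479559/500000 − 13/800·(0.971100+0.960800+0.918700))/(1+13/800) = 4491/5000 ≈ 0.898200
step 5 [2.5y] swap r/2=209/6575: DF=(1 − 209/6575·(0.971100+0.960800+0.918700+0.898200))/(1+209/6575) = 8537/10000 ≈ 0.853700
step 6 [3y] swap r/2=1622/54403: DF=(1 − 1622/54403·(0.971100+0.960800+0.918700+0.898200+0.853700))/(1+1622/54403) = 4189/5000 ≈ 0.837800
step 7 [3.5y] bond c/2=1/32: DF=(31771/32000 − 1/32·(0.971100+0.960800+0.918700+0.898200+0.853700+0.837800))/(1+1/32) = 7979/10000 ≈ 0.797900
step 8 [4y] bond c/2=1/200: DF=(800619/1000000 − 1/200·(0.971100+0.960800+0.918700+0.898200+0.853700+0.837800+0.797900))/(1+1/200) = 957/1250 ≈ 0.765600

1 1/2 9711/10000
2 1 1201/1250
3 3/2 9187/10000
4 2 4491/5000
5 5/2 8537/10000
6 3 4189/5000
7 7/2 7979/10000
8 4 957/1250
DF(3.5y) is solved at step 7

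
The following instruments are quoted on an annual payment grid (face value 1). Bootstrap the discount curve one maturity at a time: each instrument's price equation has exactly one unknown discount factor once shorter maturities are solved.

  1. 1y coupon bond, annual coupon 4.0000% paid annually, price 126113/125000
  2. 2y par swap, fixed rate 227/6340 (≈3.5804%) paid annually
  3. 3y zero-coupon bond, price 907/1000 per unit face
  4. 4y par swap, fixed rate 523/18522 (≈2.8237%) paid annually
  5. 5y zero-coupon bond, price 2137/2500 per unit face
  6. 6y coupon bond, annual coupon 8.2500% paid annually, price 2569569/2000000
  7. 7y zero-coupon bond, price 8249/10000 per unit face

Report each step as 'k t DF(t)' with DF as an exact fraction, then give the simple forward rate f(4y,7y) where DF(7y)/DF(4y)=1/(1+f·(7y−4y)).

step 1 [1y] bond c/1=1/25: DF=(126113/125000 − 1/25·(0))/(1+1/25) = 9701/10000 ≈ 0.970100
step 2 [2y] swap r/1=227/6340: DF=(1 − 227/6340·(0.970100))/(1+227/6340) = 9319/10000 ≈ 0.931900
step 3 [3y] zero: DF = P = 907/1000 ≈ 0.907000
step 4 [4y] swap r/1=523/18522: DF=(1 − 523/18522·(0.970100+0.931900+0.907000))/(1+523/18522) = 4477/5000 ≈ 0.895400
step 5 [5y] zero: DF = P = 2137/2500 ≈ 0.854800
step 6 [6y] bond c/1=33/400: DF=(2569569/2000000 − 33/400·(0.970100+0.931900+0.907000+0.895400+0.854800))/(1+33/400) = 4197/5000 ≈ 0.839400
step 7 [7y] zero: DF = P = 8249/10000 ≈ 0.824900

1 1 9701/10000
2 2 9319/10000
3 3 907/1000
4 4 4477/5000
5 5 2137/2500
6 6 4197/5000
7 7 8249/10000
f(4y,7y) = ((4477/5000)/(8249/10000) − 1)/(3) = 235/8249 ≈ 2.8488%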